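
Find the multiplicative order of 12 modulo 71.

ord(12) | φ(71) = 71 − 1 = 70 = 2 · 5 · 7.
Divisors of 70: 1, 2, 5, 7, 10, 14, 35, 70.
Check 12^d mod 71 for each divisor in increasing order:
12^1 ≡ 12 (mod 71)
12^2 ≡ 2 (mod 71)
12^5 ≡ 48 (mod 71)
12^7 ≡ 25 (mod 71)
12^10 ≡ 32 (mod 71)
12^14 ≡ 57 (mod 71)
12^35 ≡ 1 (mod 71) ✓
So ord_71(12) = 35.

35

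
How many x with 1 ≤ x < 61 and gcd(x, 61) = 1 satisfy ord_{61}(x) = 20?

8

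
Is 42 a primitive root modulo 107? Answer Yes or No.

No

φ(107) = 107 − 1 = 106 = 2 · 53.
42 is a primitive root mod 107 iff 42^(φ(107)/q) ≢ 1 for every prime q | φ(107), i.e. q ∈ {2, 53}.
42^53 ≡ 1 (mod 107)  [q = 2: ≡ 1 ✗]
42^2 ≡ 52 (mod 107)  [q = 53: ≢ 1 ✓]
Since 42^53 ≡ 1, the order of 42 divides 53 < 106, so 42 is not a primitive root.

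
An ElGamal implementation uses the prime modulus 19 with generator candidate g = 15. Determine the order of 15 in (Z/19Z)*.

18

ord(15) | φ(19) = 19 − 1 = 18 = 2 · 3^2.
Divisors of 18: 1, 2, 3, 6, 9, 18.
Check 15^d mod 19 for each divisor in increasing order:
15^1 ≡ 15
15^2 ≡ 16
15^3 ≡ 12
15^6 ≡ 11
15^9 ≡ 18
15^18 ≡ 1
The smallest such exponent is 18, so the order of 15 is 18.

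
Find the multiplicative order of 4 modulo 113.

14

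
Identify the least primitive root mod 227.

2

φ(227) = 227 − 1 = 226 = 2 · 113.
Test candidates g = 2, 3, … against the prime factors q ∈ {2, 113} of φ(227): g is a generator iff g^(226/q) ≢ 1 for every such q.
g = 2: 2^113 ≡ 226; 2^2 ≡ 4 — none is 1, so 2 is a primitive root.
The smallest primitive root modulo 227 is 2.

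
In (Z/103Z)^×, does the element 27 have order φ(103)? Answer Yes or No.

No

φ(103) = 103 − 1 = 102 = 2 · 3 · 17.
27 is a primitive root mod 103 iff 27^(φ(103)/q) ≢ 1 for every prime q | φ(103), i.e. q ∈ {2, 3, 17}.
27^51 ≡ 102 (mod 103)  [q = 2: ≢ 1 ✓]
27^34 ≡ 1 (mod 103)  [q = 3: ≡ 1 ✗]
27^6 ≡ 100 (mod 103)  [q = 17: ≢ 1 ✓]
27^34 ≡ 1 shows ord(27) | 34, strictly less than φ(103); not a primitive root.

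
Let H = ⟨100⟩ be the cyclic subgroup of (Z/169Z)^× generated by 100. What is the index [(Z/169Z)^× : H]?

By Lagrange's theorem, ord_169(100) divides φ(169) = φ(13^2) = 13·(13−1) = 156 = 2^2 · 3 · 13.
Divisors of 156: 1, 2, 3, 4, 6, 12, 13, 26, 39, 52, 78, 156.
Test each divisor d:
100^1 ≡ 100
100^2 ≡ 29
100^3 ≡ 27
100^4 ≡ 165
100^6 ≡ 53
100^12 ≡ 105
100^13 ≡ 22
100^26 ≡ 146
100^39 ≡ 1
Thus |⟨100⟩| = ord(100) = 39.
The index is φ(169) / ord(100) = 156 / 39 = 4.

4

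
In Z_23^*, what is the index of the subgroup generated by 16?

2

The order of 16 must divide φ(23) = 23 − 1 = 22 = 2 · 11.
Divisors of 22: 1, 2, 11, 22.
Compute 16^d (mod 23) for the divisors d until we hit 1:
16^1 ≡ 16 (mod 23)
16^2 ≡ 3 (mod 23)
16^11 ≡ 1 (mod 23) ✓
So ord_23(16) = 11, hence |⟨16⟩| = 11.
[(Z/23Z)^× : ⟨16⟩] = 22/11 = 2.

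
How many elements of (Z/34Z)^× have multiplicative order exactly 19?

0

φ(34) = φ(2)·φ(17) = 1·16 = 16 = 2^4.
Since (Z/34Z)^× is cyclic of order 16, the number of elements of order d is φ(d) when d | 16 and 0 otherwise.
Here 16 is not a multiple of 19, so there are no elements of order 19.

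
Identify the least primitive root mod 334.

5

φ(334) = φ(2)·φ(167) = 1·166 = 166 = 2 · 83.
g is a primitive root iff g^(166/q) ≢ 1 (mod 334) for each prime q ∈ {2, 83}.
g = 2: gcd(2, 334) = 2 > 1, not a unit — skip.
g = 3: 3^83 ≡ 1 — hits 1, so not a primitive root.
g = 4: gcd(4, 334) = 2 > 1, not a unit — skip.
g = 5: 5^83 ≡ 333; 5^2 ≡ 25 — none is 1, so 5 is a primitive root.
Hence the least primitive root of 334 is 5.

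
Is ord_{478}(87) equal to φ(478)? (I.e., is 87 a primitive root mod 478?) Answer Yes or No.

φ(478) = φ(2)·φ(239) = 1·238 = 238 = 2 · 7 · 17.
Test 87^(238/q) mod 478 for each prime factor q of 238:
87^119 ≡ 1 (mod 478)  [q = 2: ≡ 1 ✗]
87^34 ≡ 201 (mod 478)  [q = 7: ≢ 1 ✓]
87^14 ≡ 455 (mod 478)  [q = 17: ≢ 1 ✓]
The check at q = 2 fails, so 87 generates a proper subgroup.

No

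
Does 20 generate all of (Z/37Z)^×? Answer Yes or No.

φ(37) = 37 − 1 = 36 = 2^2 · 3^2.
It suffices to check that the order of 20 is not a proper divisor of 36: compute 20^(36/q) for q ∈ {2, 3}.
20^18 ≡ 36 (mod 37)  [q = 2: ≢ 1 ✓]
20^12 ≡ 26 (mod 37)  [q = 3: ≢ 1 ✓]
None equal 1, so ord_37(20) = 36: 20 is a primitive root.

Yes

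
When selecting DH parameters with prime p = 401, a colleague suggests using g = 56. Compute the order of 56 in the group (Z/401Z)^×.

The order of 56 must divide φ(401) = 401 − 1 = 400 = 2^4 · 5^2.
Divisors of 400: 1, 2, 4, 5, 8, 10, 16, 20, 25, 40, 50, 80, 100, 200, 400.
Evaluate successive powers at the divisors of 400:
56^1 ≡ 56 (mod 401)
56^2 ≡ 329 (mod 401)
56^4 ≡ 372 (mod 401)
56^5 ≡ 381 (mod 401)
56^8 ≡ 39 (mod 401)
56^10 ≡ 400 (mod 401)
56^16 ≡ 318 (mod 401)
56^20 ≡ 1 (mod 401) ✓
So ord_401(56) = 20.

20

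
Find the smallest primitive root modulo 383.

φ(383) = 383 − 1 = 382 = 2 · 191.
g is a primitive root iff g^(382/q) ≢ 1 (mod 383) for each prime q ∈ {2, 191}.
g = 2: 2^191 ≡ 1 — hits 1, so not a primitive root.
g = 3: 3^191 ≡ 1 — hits 1, so not a primitive root.
g = 4: 4^191 ≡ 1 — hits 1, so not a primitive root.
g = 5: 5^191 ≡ 382; 5^2 ≡ 25 — none is 1, so 5 is a primitive root.
The smallest primitive root modulo 383 is 5.

5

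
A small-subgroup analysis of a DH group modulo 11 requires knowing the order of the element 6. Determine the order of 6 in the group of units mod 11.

Since 6 ∈ (Z/11Z)^×, its order divides φ(11) = 11 − 1 = 10 = 2 · 5.
Divisors of 10: 1, 2, 5, 10.
Test each divisor d:
6^1 ≡ 6 (mod 11)
6^2 ≡ 3 (mod 11)
6^5 ≡ 10 (mod 11)
6^10 ≡ 1 (mod 11) ✓
Hence ord(6) = 10.

10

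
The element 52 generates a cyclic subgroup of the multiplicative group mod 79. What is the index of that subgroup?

By Lagrange's theorem, ord_79(52) divides φ(79) = 79 − 1 = 78 = 2 · 3 · 13.
Divisors of 78: 1, 2, 3, 6, 13, 26, 39, 78.
Check 52^d mod 79 for each divisor in increasing order:
52^1 ≡ 52 (mod 79)
52^2 ≡ 18 (mod 79)
52^3 ≡ 67 (mod 79)
52^6 ≡ 65 (mod 79)
52^13 ≡ 1 (mod 79) ✓
The order of 52 is 13, so the subgroup it generates has 13 elements.
[(Z/79Z)^× : ⟨52⟩] = 78/13 = 6.

6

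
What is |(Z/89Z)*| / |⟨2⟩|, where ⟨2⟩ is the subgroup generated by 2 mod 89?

8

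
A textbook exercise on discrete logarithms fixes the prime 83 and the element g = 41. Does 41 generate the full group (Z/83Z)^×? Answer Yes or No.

No

φ(83) = 83 − 1 = 82 = 2 · 41.
41 is a primitive root mod 83 iff 41^(φ(83)/q) ≢ 1 for every prime q | φ(83), i.e. q ∈ {2, 41}.
41^41 ≡ 1 (mod 83)  [q = 2: ≡ 1 ✗]
41^2 ≡ 21 (mod 83)  [q = 41: ≢ 1 ✓]
Since 41^41 ≡ 1, the order of 41 divides 41 < 82, so 41 is not a primitive root.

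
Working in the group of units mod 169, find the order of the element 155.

ord(155) | φ(169) = φ(13^2) = 13·(13−1) = 156 = 2^2 · 3 · 13.
Divisors of 156: 1, 2, 3, 4, 6, 12, 13, 26, 39, 52, 78, 156.
Test each divisor d:
155^1 ≡ 155 (mod 169)
155^2 ≡ 27 (mod 169)
155^3 ≡ 129 (mod 169)
155^4 ≡ 53 (mod 169)
155^6 ≡ 79 (mod 169)
155^12 ≡ 157 (mod 169)
155^13 ≡ 168 (mod 169)
155^26 ≡ 1 (mod 169) ✓
So ord_169(155) = 26.

26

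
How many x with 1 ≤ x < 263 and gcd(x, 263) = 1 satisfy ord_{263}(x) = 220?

0

φ(263) = 263 − 1 = 262 = 2 · 131.
(Z/263Z)^× is cyclic (|G| = 262); a cyclic group of order m has exactly φ(d) elements of each order d | m, and none otherwise.
Since 220 ∤ 262, the count is 0.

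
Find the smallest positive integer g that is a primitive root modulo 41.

6

φ(41) = 41 − 1 = 40 = 2^3 · 5.
g is a primitive root iff g^(40/q) ≢ 1 (mod 41) for each prime q ∈ {2, 5}.
g = 2: 2^20 ≡ 1 — hits 1, so not a primitive root.
g = 3: 3^20 ≡ 40; 3^8 ≡ 1 — hits 1, so not a primitive root.
g = 4: 4^20 ≡ 1 — hits 1, so not a primitive root.
g = 5: 5^20 ≡ 1 — hits 1, so not a primitive root.
g = 6: 6^20 ≡ 40; 6^8 ≡ 10 — none is 1, so 6 is a primitive root.
Hence the least primitive root of 41 is 6.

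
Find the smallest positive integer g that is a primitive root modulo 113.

3

φ(113) = 113 − 1 = 112 = 2^4 · 7.
Test candidates g = 2, 3, … against the prime factors q ∈ {2, 7} of φ(113): g is a generator iff g^(112/q) ≢ 1 for every such q.
g = 2: 2^56 ≡ 1 — hits 1, so not a primitive root.
g = 3: 3^56 ≡ 112; 3^16 ≡ 49 — none is 1, so 3 is a primitive root.
Hence the least primitive root of 113 is 3.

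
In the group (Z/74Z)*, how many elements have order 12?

4

φ(74) = φ(2)·φ(37) = 1·36 = 36 = 2^2 · 3^2.
Since (Z/74Z)^× is cyclic of order 36, the number of elements of order d is φ(d) when d | 36 and 0 otherwise.
12 = 2^2 · 3 divides 36, and φ(12) = 4.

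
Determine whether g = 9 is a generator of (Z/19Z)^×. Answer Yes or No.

No

φ(19) = 19 − 1 = 18 = 2 · 3^2.
9 is a primitive root mod 19 iff 9^(φ(19)/q) ≢ 1 for every prime q | φ(19), i.e. q ∈ {2, 3}.
9^9 ≡ 1 (mod 19)  [q = 2: ≡ 1 ✗]
9^6 ≡ 11 (mod 19)  [q = 3: ≢ 1 ✓]
Since 9^9 ≡ 1, the order of 9 divides 9 < 18, so 9 is not a primitive root.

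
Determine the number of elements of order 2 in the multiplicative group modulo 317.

1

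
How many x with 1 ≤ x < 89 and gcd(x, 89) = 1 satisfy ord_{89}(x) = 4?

2

φ(89) = 89 − 1 = 88 = 2^3 · 11.
(Z/89Z)^× is cyclic (|G| = 88); a cyclic group of order m has exactly φ(d) elements of each order d | m, and none otherwise.
4 = 2^2 divides 88, and φ(4) = 2.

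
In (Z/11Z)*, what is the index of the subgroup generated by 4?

2

Since 4 ∈ (Z/11Z)^×, its order divides φ(11) = 11 − 1 = 10 = 2 · 5.
Divisors of 10: 1, 2, 5, 10.
Test each divisor d:
4^1 ≡ 4 (mod 11)
4^2 ≡ 5 (mod 11)
4^5 ≡ 1 (mod 11) ✓
So ord_11(4) = 5, hence |⟨4⟩| = 5.
[(Z/11Z)^× : ⟨4⟩] = 10/5 = 2.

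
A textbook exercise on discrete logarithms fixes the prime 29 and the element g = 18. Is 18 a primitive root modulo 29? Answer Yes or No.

Yes

φ(29) = 29 − 1 = 28 = 2^2 · 7.
Test 18^(28/q) mod 29 for each prime factor q of 28:
18^14 ≡ 28 (mod 29)  [q = 2: ≢ 1 ✓]
18^4 ≡ 25 (mod 29)  [q = 7: ≢ 1 ✓]
All checks pass, so 18 has order 28 and is a primitive root modulo 29.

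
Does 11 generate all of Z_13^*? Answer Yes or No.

φ(13) = 13 − 1 = 12 = 2^2 · 3.
Test 11^(12/q) mod 13 for each prime factor q of 12:
11^6 ≡ 12 (mod 13)  [q = 2: ≢ 1 ✓]
11^4 ≡ 3 (mod 13)  [q = 3: ≢ 1 ✓]
All checks pass, so 11 has order 12 and is a primitive root modulo 13.

Yes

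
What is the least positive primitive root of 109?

6

φ(109) = 109 − 1 = 108 = 2^2 · 3^3.
g is a primitive root iff g^(108/q) ≢ 1 (mod 109) for each prime q ∈ {2, 3}.
g = 2: 2^54 ≡ 108; 2^36 ≡ 1 — hits 1, so not a primitive root.
g = 3: 3^54 ≡ 1 — hits 1, so not a primitive root.
g = 4: 4^54 ≡ 1 — hits 1, so not a primitive root.
g = 5: 5^54 ≡ 1 — hits 1, so not a primitive root.
g = 6: 6^54 ≡ 108; 6^36 ≡ 63 — none is 1, so 6 is a primitive root.
Hence the least primitive root of 109 is 6.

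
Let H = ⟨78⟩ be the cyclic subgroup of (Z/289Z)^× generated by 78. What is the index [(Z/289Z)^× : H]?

By Lagrange's theorem, ord_289(78) divides φ(289) = φ(17^2) = 17·(17−1) = 272 = 2^4 · 17.
Divisors of 272: 1, 2, 4, 8, 16, 17, 34, 68, 136, 272.
Evaluate successive powers at the divisors of 272:
78^1 ≡ 78 (mod 289)
78^2 ≡ 15 (mod 289)
78^4 ≡ 225 (mod 289)
78^8 ≡ 50 (mod 289)
78^16 ≡ 188 (mod 289)
78^17 ≡ 214 (mod 289)
78^34 ≡ 134 (mod 289)
78^68 ≡ 38 (mod 289)
78^136 ≡ 288 (mod 289)
78^272 ≡ 1 (mod 289) ✓
Thus |⟨78⟩| = ord(78) = 272.
The index is φ(289) / ord(78) = 272 / 272 = 1.

1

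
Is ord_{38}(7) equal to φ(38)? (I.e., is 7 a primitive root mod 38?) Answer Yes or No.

No

φ(38) = φ(2)·φ(19) = 1·18 = 18 = 2 · 3^2.
Test 7^(18/q) mod 38 for each prime factor q of 18:
7^9 ≡ 1 (mod 38)  [q = 2: ≡ 1 ✗]
7^6 ≡ 1 (mod 38)  [q = 3: ≡ 1 ✗]
The check at q = 2 fails, so 7 generates a proper subgroup.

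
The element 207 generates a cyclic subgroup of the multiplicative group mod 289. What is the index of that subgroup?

ord(207) | φ(289) = φ(17^2) = 17·(17−1) = 272 = 2^4 · 17.
Divisors of 272: 1, 2, 4, 8, 16, 17, 34, 68, 136, 272.
Compute 207^d (mod 289) for the divisors d until we hit 1:
207^1 ≡ 207 (mod 289)
207^2 ≡ 77 (mod 289)
207^4 ≡ 149 (mod 289)
207^8 ≡ 237 (mod 289)
207^16 ≡ 103 (mod 289)
207^17 ≡ 224 (mod 289)
207^34 ≡ 179 (mod 289)
207^68 ≡ 251 (mod 289)
207^136 ≡ 288 (mod 289)
207^272 ≡ 1 (mod 289) ✓
The order of 207 is 272, so the subgroup it generates has 272 elements.
[(Z/289Z)^× : ⟨207⟩] = 272/272 = 1.

1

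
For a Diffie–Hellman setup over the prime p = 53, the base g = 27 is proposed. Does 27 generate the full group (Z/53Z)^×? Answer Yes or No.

φ(53) = 53 − 1 = 52 = 2^2 · 13.
Test 27^(52/q) mod 53 for each prime factor q of 52:
27^26 ≡ 52 (mod 53)  [q = 2: ≢ 1 ✓]
27^4 ≡ 10 (mod 53)  [q = 13: ≢ 1 ✓]
Every test exponent gives a nontrivial residue, hence 27 generates the full group.

Yes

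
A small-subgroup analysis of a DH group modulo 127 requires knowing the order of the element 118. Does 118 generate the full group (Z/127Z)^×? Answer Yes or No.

Yes

φ(127) = 127 − 1 = 126 = 2 · 3^2 · 7.
It suffices to check that the order of 118 is not a proper divisor of 126: compute 118^(126/q) for q ∈ {2, 3, 7}.
118^63 ≡ 126 (mod 127)  [q = 2: ≢ 1 ✓]
118^42 ≡ 19 (mod 127)  [q = 3: ≢ 1 ✓]
118^18 ≡ 16 (mod 127)  [q = 7: ≢ 1 ✓]
Every test exponent gives a nontrivial residue, hence 118 generates the full group.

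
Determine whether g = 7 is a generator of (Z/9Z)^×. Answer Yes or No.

No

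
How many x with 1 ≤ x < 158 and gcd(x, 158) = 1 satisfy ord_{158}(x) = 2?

φ(158) = φ(2)·φ(79) = 1·78 = 78 = 2 · 3 · 13.
In a cyclic group of order 78, there are φ(d) elements of order d for each divisor d of 78, and zero for non-divisors.
2 | 78, and φ(2) = 2 − 1 = 1.

1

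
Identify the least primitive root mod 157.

5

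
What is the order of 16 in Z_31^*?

Since 16 ∈ (Z/31Z)^×, its order divides φ(31) = 31 − 1 = 30 = 2 · 3 · 5.
Divisors of 30: 1, 2, 3, 5, 6, 10, 15, 30.
Check 16^d mod 31 for each divisor in increasing order:
16^1 ≡ 16 (mod 31)
16^2 ≡ 8 (mod 31)
16^3 ≡ 4 (mod 31)
16^5 ≡ 1 (mod 31) ✓
The smallest such exponent is 5, so the order of 16 is 5.

5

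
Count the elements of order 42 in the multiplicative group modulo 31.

0

φ(31) = 31 − 1 = 30 = 2 · 3 · 5.
(Z/31Z)^× is cyclic (|G| = 30); a cyclic group of order m has exactly φ(d) elements of each order d | m, and none otherwise.
Here 30 is not a multiple of 42, so there are no elements of order 42.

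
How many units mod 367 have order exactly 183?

φ(367) = 367 − 1 = 366 = 2 · 3 · 61.
(Z/367Z)^× is cyclic (|G| = 366); a cyclic group of order m has exactly φ(d) elements of each order d | m, and none otherwise.
183 = 3 · 61 divides 366, and φ(183) = 120.

120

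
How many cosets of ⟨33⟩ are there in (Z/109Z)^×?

27

ord(33) | φ(109) = 109 − 1 = 108 = 2^2 · 3^3.
Divisors of 108: 1, 2, 3, 4, 6, 9, 12, 18, 27, 36, 54, 108.
Compute 33^d (mod 109) for the divisors d until we hit 1:
33^1 ≡ 33 (mod 109)
33^2 ≡ 108 (mod 109)
33^3 ≡ 76 (mod 109)
33^4 ≡ 1 (mod 109) ✓
Thus |⟨33⟩| = ord(33) = 4.
[(Z/109Z)^× : ⟨33⟩] = 108/4 = 27.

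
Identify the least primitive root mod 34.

φ(34) = φ(2)·φ(17) = 1·16 = 16 = 2^4.
g is a primitive root iff g^(16/q) ≢ 1 (mod 34) for each prime q ∈ {2}.
g = 2: gcd(2, 34) = 2 > 1, not a unit — skip.
g = 3: 3^8 ≡ 33 — none is 1, so 3 is a primitive root.
So 3 is the smallest generator of (Z/34Z)^×.

3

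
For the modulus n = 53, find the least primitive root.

φ(53) = 53 − 1 = 52 = 2^2 · 13.
Test candidates g = 2, 3, … against the prime factors q ∈ {2, 13} of φ(53): g is a generator iff g^(52/q) ≢ 1 for every such q.
g = 2: 2^26 ≡ 52; 2^4 ≡ 16 — none is 1, so 2 is a primitive root.
The smallest primitive root modulo 53 is 2.

2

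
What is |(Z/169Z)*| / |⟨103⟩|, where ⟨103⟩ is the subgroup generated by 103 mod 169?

ord(103) | φ(169) = φ(13^2) = 13·(13−1) = 156 = 2^2 · 3 · 13.
Divisors of 156: 1, 2, 3, 4, 6, 12, 13, 26, 39, 52, 78, 156.
Test each divisor d:
103^1 ≡ 103 (mod 169)
103^2 ≡ 131 (mod 169)
103^3 ≡ 142 (mod 169)
103^4 ≡ 92 (mod 169)
103^6 ≡ 53 (mod 169)
103^12 ≡ 105 (mod 169)
103^13 ≡ 168 (mod 169)
103^26 ≡ 1 (mod 169) ✓
The order of 103 is 26, so the subgroup it generates has 26 elements.
[(Z/169Z)^× : ⟨103⟩] = 156/26 = 6.

6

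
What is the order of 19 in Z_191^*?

190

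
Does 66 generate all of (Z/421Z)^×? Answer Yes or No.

Yes

φ(421) = 421 − 1 = 420 = 2^2 · 3 · 5 · 7.
Test 66^(420/q) mod 421 for each prime factor q of 420:
66^210 ≡ 420 (mod 421)  [q = 2: ≢ 1 ✓]
66^140 ≡ 400 (mod 421)  [q = 3: ≢ 1 ✓]
66^84 ≡ 279 (mod 421)  [q = 5: ≢ 1 ✓]
66^60 ≡ 152 (mod 421)  [q = 7: ≢ 1 ✓]
None equal 1, so ord_421(66) = 420: 66 is a primitive root.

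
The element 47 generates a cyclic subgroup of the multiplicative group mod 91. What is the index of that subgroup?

6

By Lagrange's theorem, ord_91(47) divides φ(91) = φ(7·13) = (7−1)·(13−1) = 6·12 = 72 = 2^3 · 3^2.
Divisors of 72: 1, 2, 3, 4, 6, 8, 9, 12, 18, 24, 36, 72.
Check 47^d mod 91 for each divisor in increasing order:
47^1 ≡ 47 (mod 91)
47^2 ≡ 25 (mod 91)
47^3 ≡ 83 (mod 91)
47^4 ≡ 79 (mod 91)
47^6 ≡ 64 (mod 91)
47^8 ≡ 53 (mod 91)
47^9 ≡ 34 (mod 91)
47^12 ≡ 1 (mod 91) ✓
So ord_91(47) = 12, hence |⟨47⟩| = 12.
[(Z/91Z)^× : ⟨47⟩] = 72/12 = 6.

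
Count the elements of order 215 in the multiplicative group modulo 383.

0

φ(383) = 383 − 1 = 382 = 2 · 191.
In a cyclic group of order 382, there are φ(d) elements of order d for each divisor d of 382, and zero for non-divisors.
Since 215 ∤ 382, the count is 0.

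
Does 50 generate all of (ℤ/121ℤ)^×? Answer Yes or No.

φ(121) = φ(11^2) = 11·(11−1) = 110 = 2 · 5 · 11.
Test 50^(110/q) mod 121 for each prime factor q of 110:
50^55 ≡ 120 (mod 121)  [q = 2: ≢ 1 ✓]
50^22 ≡ 3 (mod 121)  [q = 5: ≢ 1 ✓]
50^10 ≡ 89 (mod 121)  [q = 11: ≢ 1 ✓]
None equal 1, so ord_121(50) = 110: 50 is a primitive root.

Yes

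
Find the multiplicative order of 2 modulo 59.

58

The order of 2 must divide φ(59) = 59 − 1 = 58 = 2 · 29.
Divisors of 58: 1, 2, 29, 58.
Evaluate successive powers at the divisors of 58:
2^1 ≡ 2
2^2 ≡ 4
2^29 ≡ 58
2^58 ≡ 1
Therefore the multiplicative order of 2 modulo 59 is 58.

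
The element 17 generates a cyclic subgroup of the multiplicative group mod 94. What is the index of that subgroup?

By Lagrange's theorem, ord_94(17) divides φ(94) = φ(2)·φ(47) = 1·46 = 46 = 2 · 23.
Divisors of 46: 1, 2, 23, 46.
Compute 17^d (mod 94) for the divisors d until we hit 1:
17^1 ≡ 17 (mod 94)
17^2 ≡ 7 (mod 94)
17^23 ≡ 1 (mod 94) ✓
The order of 17 is 23, so the subgroup it generates has 23 elements.
The index is φ(94) / ord(17) = 46 / 23 = 2.

2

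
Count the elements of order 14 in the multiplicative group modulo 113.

6

φ(113) = 113 − 1 = 112 = 2^4 · 7.
Since (Z/113Z)^× is cyclic of order 112, the number of elements of order d is φ(d) when d | 112 and 0 otherwise.
14 = 2 · 7 divides 112, and φ(14) = 6.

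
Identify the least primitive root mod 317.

φ(317) = 317 − 1 = 316 = 2^2 · 79.
g is a primitive root iff g^(316/q) ≢ 1 (mod 317) for each prime q ∈ {2, 79}.
g = 2: 2^158 ≡ 316; 2^4 ≡ 16 — none is 1, so 2 is a primitive root.
The smallest primitive root modulo 317 is 2.

2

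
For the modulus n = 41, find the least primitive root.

6

φ(41) = 41 − 1 = 40 = 2^3 · 5.
g is a primitive root iff g^(40/q) ≢ 1 (mod 41) for each prime q ∈ {2, 5}.
g = 2: 2^20 ≡ 1 — hits 1, so not a primitive root.
g = 3: 3^20 ≡ 40; 3^8 ≡ 1 — hits 1, so not a primitive root.
g = 4: 4^20 ≡ 1 — hits 1, so not a primitive root.
g = 5: 5^20 ≡ 1 — hits 1, so not a primitive root.
g = 6: 6^20 ≡ 40; 6^8 ≡ 10 — none is 1, so 6 is a primitive root.
So 6 is the smallest generator of (Z/41Z)^×.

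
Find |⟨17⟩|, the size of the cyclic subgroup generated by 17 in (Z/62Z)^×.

By Lagrange's theorem, ord_62(17) divides φ(62) = φ(2)·φ(31) = 1·30 = 30 = 2 · 3 · 5.
Divisors of 30: 1, 2, 3, 5, 6, 10, 15, 30.
Evaluate successive powers at the divisors of 30:
17^1 ≡ 17
17^2 ≡ 41
17^3 ≡ 15
17^5 ≡ 57
17^6 ≡ 39
17^10 ≡ 25
17^15 ≡ 61
17^30 ≡ 1
Hence ord(17) = 30.

30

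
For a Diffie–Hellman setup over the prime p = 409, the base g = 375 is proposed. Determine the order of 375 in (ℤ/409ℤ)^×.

204

By Lagrange's theorem, ord_409(375) divides φ(409) = 409 − 1 = 408 = 2^3 · 3 · 17.
Divisors of 408: 1, 2, 3, 4, 6, 8, 12, 17, 24, 34, 51, 68, 102, 136, 204, 408.
Check 375^d mod 409 for each divisor in increasing order:
375^1 ≡ 375
375^2 ≡ 338
375^3 ≡ 369
375^4 ≡ 133
375^6 ≡ 373
375^8 ≡ 102
375^12 ≡ 69
375^17 ≡ 49
375^24 ≡ 262
375^34 ≡ 356
375^51 ≡ 266
375^68 ≡ 355
375^102 ≡ 408
375^136 ≡ 53
375^204 ≡ 1
The smallest such exponent is 204, so the order of 375 is 204.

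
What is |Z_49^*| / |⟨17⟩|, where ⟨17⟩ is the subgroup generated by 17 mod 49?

1

The order of 17 must divide φ(49) = φ(7^2) = 7·(7−1) = 42 = 2 · 3 · 7.
Divisors of 42: 1, 2, 3, 6, 7, 14, 21, 42.
Check 17^d mod 49 for each divisor in increasing order:
17^1 ≡ 17 (mod 49)
17^2 ≡ 44 (mod 49)
17^3 ≡ 13 (mod 49)
17^6 ≡ 22 (mod 49)
17^7 ≡ 31 (mod 49)
17^14 ≡ 30 (mod 49)
17^21 ≡ 48 (mod 49)
17^42 ≡ 1 (mod 49) ✓
Thus |⟨17⟩| = ord(17) = 42.
The index is φ(49) / ord(17) = 42 / 42 = 1.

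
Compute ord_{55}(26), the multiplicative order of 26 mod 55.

Since 26 ∈ (Z/55Z)^×, its order divides φ(55) = φ(5·11) = (5−1)·(11−1) = 4·10 = 40 = 2^3 · 5.
Divisors of 40: 1, 2, 4, 5, 8, 10, 20, 40.
Check 26^d mod 55 for each divisor in increasing order:
26^1 ≡ 26
26^2 ≡ 16
26^4 ≡ 36
26^5 ≡ 1
So ord_55(26) = 5.

5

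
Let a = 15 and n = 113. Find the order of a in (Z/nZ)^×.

ord(15) | φ(113) = 113 − 1 = 112 = 2^4 · 7.
Divisors of 112: 1, 2, 4, 7, 8, 14, 16, 28, 56, 112.
Test each divisor d:
15^1 ≡ 15 (mod 113)
15^2 ≡ 112 (mod 113)
15^4 ≡ 1 (mod 113) ✓
The smallest such exponent is 4, so the order of 15 is 4.

4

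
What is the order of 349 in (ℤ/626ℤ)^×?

26

ord(349) | φ(626) = φ(2)·φ(313) = 1·312 = 312 = 2^3 · 3 · 13.
Divisors of 312: 1, 2, 3, 4, 6, 8, 12, 13, 24, 26, 39, 52, 78, 104, 156, 312.
Check 349^d mod 626 for each divisor in increasing order:
349^1 ≡ 349 (mod 626)
349^2 ≡ 357 (mod 626)
349^3 ≡ 19 (mod 626)
349^4 ≡ 371 (mod 626)
349^6 ≡ 361 (mod 626)
349^8 ≡ 547 (mod 626)
349^12 ≡ 113 (mod 626)
349^13 ≡ 625 (mod 626)
349^24 ≡ 249 (mod 626)
349^26 ≡ 1 (mod 626) ✓
The smallest such exponent is 26, so the order of 349 is 26.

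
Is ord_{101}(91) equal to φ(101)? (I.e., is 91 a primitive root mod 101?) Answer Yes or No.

φ(101) = 101 − 1 = 100 = 2^2 · 5^2.
An element g generates (Z/101Z)^× iff g^(100/q) ≢ 1 (mod 101) for each prime q ∈ {2, 5}.
91^50 ≡ 100 (mod 101)  [q = 2: ≢ 1 ✓]
91^20 ≡ 1 (mod 101)  [q = 5: ≡ 1 ✗]
The check at q = 5 fails, so 91 generates a proper subgroup.

No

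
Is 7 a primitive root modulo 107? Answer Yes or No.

Yes

φ(107) = 107 − 1 = 106 = 2 · 53.
Test 7^(106/q) mod 107 for each prime factor q of 106:
7^53 ≡ 106 (mod 107)  [q = 2: ≢ 1 ✓]
7^2 ≡ 49 (mod 107)  [q = 53: ≢ 1 ✓]
Every test exponent gives a nontrivial residue, hence 7 generates the full group.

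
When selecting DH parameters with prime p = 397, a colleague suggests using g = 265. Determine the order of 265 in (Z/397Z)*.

198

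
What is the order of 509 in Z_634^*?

ord(509) | φ(634) = φ(2)·φ(317) = 1·316 = 316 = 2^2 · 79.
Divisors of 316: 1, 2, 4, 79, 158, 316.
Test each divisor d:
509^1 ≡ 509 (mod 634)
509^2 ≡ 409 (mod 634)
509^4 ≡ 539 (mod 634)
509^79 ≡ 431 (mod 634)
509^158 ≡ 633 (mod 634)
509^316 ≡ 1 (mod 634) ✓
Therefore the multiplicative order of 509 modulo 634 is 316.

316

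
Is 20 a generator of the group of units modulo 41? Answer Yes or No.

No

φ(41) = 41 − 1 = 40 = 2^3 · 5.
It suffices to check that the order of 20 is not a proper divisor of 40: compute 20^(40/q) for q ∈ {2, 5}.
20^20 ≡ 1 (mod 41)  [q = 2: ≡ 1 ✗]
20^8 ≡ 37 (mod 41)  [q = 5: ≢ 1 ✓]
20^20 ≡ 1 shows ord(20) | 20, strictly less than φ(41); not a primitive root.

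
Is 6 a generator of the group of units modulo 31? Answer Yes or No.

No

φ(31) = 31 − 1 = 30 = 2 · 3 · 5.
Test 6^(30/q) mod 31 for each prime factor q of 30:
6^15 ≡ 30 (mod 31)  [q = 2: ≢ 1 ✓]
6^10 ≡ 25 (mod 31)  [q = 3: ≢ 1 ✓]
6^6 ≡ 1 (mod 31)  [q = 5: ≡ 1 ✗]
The check at q = 5 fails, so 6 generates a proper subgroup.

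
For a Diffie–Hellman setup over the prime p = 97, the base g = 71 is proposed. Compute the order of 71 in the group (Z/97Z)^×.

96

Since 71 ∈ (Z/97Z)^×, its order divides φ(97) = 97 − 1 = 96 = 2^5 · 3.
Divisors of 96: 1, 2, 3, 4, 6, 8, 12, 16, 24, 32, 48, 96.
Check 71^d mod 97 for each divisor in increasing order:
71^1 ≡ 71
71^2 ≡ 94
71^3 ≡ 78
71^4 ≡ 9
71^6 ≡ 70
71^8 ≡ 81
71^12 ≡ 50
71^16 ≡ 62
71^24 ≡ 75
71^32 ≡ 61
71^48 ≡ 96
71^96 ≡ 1
Therefore the multiplicative order of 71 modulo 97 is 96.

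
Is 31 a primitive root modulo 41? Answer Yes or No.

No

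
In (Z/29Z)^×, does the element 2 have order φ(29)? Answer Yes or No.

Yes

φ(29) = 29 − 1 = 28 = 2^2 · 7.
An element g generates (Z/29Z)^× iff g^(28/q) ≢ 1 (mod 29) for each prime q ∈ {2, 7}.
2^14 ≡ 28 (mod 29)  [q = 2: ≢ 1 ✓]
2^4 ≡ 16 (mod 29)  [q = 7: ≢ 1 ✓]
None equal 1, so ord_29(2) = 28: 2 is a primitive root.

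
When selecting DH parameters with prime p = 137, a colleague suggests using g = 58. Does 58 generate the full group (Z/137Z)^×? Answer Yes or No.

Yes

φ(137) = 137 − 1 = 136 = 2^3 · 17.
An element g generates (Z/137Z)^× iff g^(136/q) ≢ 1 (mod 137) for each prime q ∈ {2, 17}.
58^68 ≡ 136 (mod 137)  [q = 2: ≢ 1 ✓]
58^8 ≡ 73 (mod 137)  [q = 17: ≢ 1 ✓]
Every test exponent gives a nontrivial residue, hence 58 generates the full group.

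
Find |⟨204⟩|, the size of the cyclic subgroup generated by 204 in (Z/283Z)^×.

47

Since 204 ∈ (Z/283Z)^×, its order divides φ(283) = 283 − 1 = 282 = 2 · 3 · 47.
Divisors of 282: 1, 2, 3, 6, 47, 94, 141, 282.
Compute 204^d (mod 283) for the divisors d until we hit 1:
204^1 ≡ 204
204^2 ≡ 15
204^3 ≡ 230
204^6 ≡ 262
204^47 ≡ 1
The smallest such exponent is 47, so the order of 204 is 47.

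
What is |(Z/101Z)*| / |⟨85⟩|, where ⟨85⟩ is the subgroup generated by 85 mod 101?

2

Since 85 ∈ (Z/101Z)^×, its order divides φ(101) = 101 − 1 = 100 = 2^2 · 5^2.
Divisors of 100: 1, 2, 4, 5, 10, 20, 25, 50, 100.
Compute 85^d (mod 101) for the divisors d until we hit 1:
85^1 ≡ 85
85^2 ≡ 54
85^4 ≡ 88
85^5 ≡ 6
85^10 ≡ 36
85^20 ≡ 84
85^25 ≡ 100
85^50 ≡ 1
Thus |⟨85⟩| = ord(85) = 50.
[(Z/101Z)^× : ⟨85⟩] = 100/50 = 2.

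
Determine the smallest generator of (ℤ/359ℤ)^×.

φ(359) = 359 − 1 = 358 = 2 · 179.
Test candidates g = 2, 3, … against the prime factors q ∈ {2, 179} of φ(359): g is a generator iff g^(358/q) ≢ 1 for every such q.
g = 2: 2^179 ≡ 1 — hits 1, so not a primitive root.
g = 3: 3^179 ≡ 1 — hits 1, so not a primitive root.
g = 4: 4^179 ≡ 1 — hits 1, so not a primitive root.
g = 5: 5^179 ≡ 1 — hits 1, so not a primitive root.
g = 6: 6^179 ≡ 1 — hits 1, so not a primitive root.
g = 7: 7^179 ≡ 358; 7^2 ≡ 49 — none is 1, so 7 is a primitive root.
So 7 is the smallest generator of (Z/359Z)^×.

7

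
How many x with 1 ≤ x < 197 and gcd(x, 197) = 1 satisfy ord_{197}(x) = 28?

12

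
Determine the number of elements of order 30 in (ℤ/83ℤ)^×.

0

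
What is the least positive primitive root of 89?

φ(89) = 89 − 1 = 88 = 2^3 · 11.
Test candidates g = 2, 3, … against the prime factors q ∈ {2, 11} of φ(89): g is a generator iff g^(88/q) ≢ 1 for every such q.
g = 2: 2^44 ≡ 1 — hits 1, so not a primitive root.
g = 3: 3^44 ≡ 88; 3^8 ≡ 64 — none is 1, so 3 is a primitive root.
So 3 is the smallest generator of (Z/89Z)^×.

3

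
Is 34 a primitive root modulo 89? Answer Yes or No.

φ(89) = 89 − 1 = 88 = 2^3 · 11.
It suffices to check that the order of 34 is not a proper divisor of 88: compute 34^(88/q) for q ∈ {2, 11}.
34^44 ≡ 1 (mod 89)  [q = 2: ≡ 1 ✗]
34^8 ≡ 1 (mod 89)  [q = 11: ≡ 1 ✗]
Since 34^44 ≡ 1, the order of 34 divides 44 < 88, so 34 is not a primitive root.

No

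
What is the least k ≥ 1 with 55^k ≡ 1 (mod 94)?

23

The order of 55 must divide φ(94) = φ(2)·φ(47) = 1·46 = 46 = 2 · 23.
Divisors of 46: 1, 2, 23, 46.
Evaluate successive powers at the divisors of 46:
55^1 ≡ 55 (mod 94)
55^2 ≡ 17 (mod 94)
55^23 ≡ 1 (mod 94) ✓
Therefore the multiplicative order of 55 modulo 94 is 23.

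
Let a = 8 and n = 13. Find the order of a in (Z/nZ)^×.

Since 8 ∈ (Z/13Z)^×, its order divides φ(13) = 13 − 1 = 12 = 2^2 · 3.
Divisors of 12: 1, 2, 3, 4, 6, 12.
Check 8^d mod 13 for each divisor in increasing order:
8^1 ≡ 8 (mod 13)
8^2 ≡ 12 (mod 13)
8^3 ≡ 5 (mod 13)
8^4 ≡ 1 (mod 13) ✓
The smallest such exponent is 4, so the order of 8 is 4.

4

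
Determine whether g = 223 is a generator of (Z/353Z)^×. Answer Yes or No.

No

φ(353) = 353 − 1 = 352 = 2^5 · 11.
Test 223^(352/q) mod 353 for each prime factor q of 352:
223^176 ≡ 1 (mod 353)  [q = 2: ≡ 1 ✗]
223^32 ≡ 22 (mod 353)  [q = 11: ≢ 1 ✓]
223^176 ≡ 1 shows ord(223) | 176, strictly less than φ(353); not a primitive root.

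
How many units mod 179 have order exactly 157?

φ(179) = 179 − 1 = 178 = 2 · 89.
Since (Z/179Z)^× is cyclic of order 178, the number of elements of order d is φ(d) when d | 178 and 0 otherwise.
Since 157 ∤ 178, the count is 0.

0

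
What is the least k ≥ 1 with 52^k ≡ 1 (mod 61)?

10

Since 52 ∈ (Z/61Z)^×, its order divides φ(61) = 61 − 1 = 60 = 2^2 · 3 · 5.
Divisors of 60: 1, 2, 3, 4, 5, 6, 10, 12, 15, 20, 30, 60.
Check 52^d mod 61 for each divisor in increasing order:
52^1 ≡ 52 (mod 61)
52^2 ≡ 20 (mod 61)
52^3 ≡ 3 (mod 61)
52^4 ≡ 34 (mod 61)
52^5 ≡ 60 (mod 61)
52^6 ≡ 9 (mod 61)
52^10 ≡ 1 (mod 61) ✓
Therefore the multiplicative order of 52 modulo 61 is 10.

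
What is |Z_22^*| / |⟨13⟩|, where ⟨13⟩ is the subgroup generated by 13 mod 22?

1

By Lagrange's theorem, ord_22(13) divides φ(22) = φ(2)·φ(11) = 1·10 = 10 = 2 · 5.
Divisors of 10: 1, 2, 5, 10.
Test each divisor d:
13^1 ≡ 13 (mod 22)
13^2 ≡ 15 (mod 22)
13^5 ≡ 21 (mod 22)
13^10 ≡ 1 (mod 22) ✓
The order of 13 is 10, so the subgroup it generates has 10 elements.
Index = |(Z/22Z)^×| / |⟨13⟩| = 10 / 10 = 1.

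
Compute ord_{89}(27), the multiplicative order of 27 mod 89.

88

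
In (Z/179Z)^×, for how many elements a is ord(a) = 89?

φ(179) = 179 − 1 = 178 = 2 · 89.
In a cyclic group of order 178, there are φ(d) elements of order d for each divisor d of 178, and zero for non-divisors.
89 | 178, and φ(89) = 89 − 1 = 88.

88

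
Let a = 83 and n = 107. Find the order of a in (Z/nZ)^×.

ord(83) | φ(107) = 107 − 1 = 106 = 2 · 53.
Divisors of 106: 1, 2, 53, 106.
Check 83^d mod 107 for each divisor in increasing order:
83^1 ≡ 83 (mod 107)
83^2 ≡ 41 (mod 107)
83^53 ≡ 1 (mod 107) ✓
So ord_107(83) = 53.

53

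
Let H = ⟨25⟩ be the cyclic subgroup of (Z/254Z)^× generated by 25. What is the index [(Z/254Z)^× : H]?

ord(25) | φ(254) = φ(2)·φ(127) = 1·126 = 126 = 2 · 3^2 · 7.
Divisors of 126: 1, 2, 3, 6, 7, 9, 14, 18, 21, 42, 63, 126.
Test each divisor d:
25^1 ≡ 25
25^2 ≡ 117
25^3 ≡ 131
25^6 ≡ 143
25^7 ≡ 19
25^9 ≡ 191
25^14 ≡ 107
25^18 ≡ 159
25^21 ≡ 1
The order of 25 is 21, so the subgroup it generates has 21 elements.
Index = |(Z/254Z)^×| / |⟨25⟩| = 126 / 21 = 6.

6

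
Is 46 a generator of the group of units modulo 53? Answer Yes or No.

No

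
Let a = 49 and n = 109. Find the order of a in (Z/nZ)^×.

27

The order of 49 must divide φ(109) = 109 − 1 = 108 = 2^2 · 3^3.
Divisors of 108: 1, 2, 3, 4, 6, 9, 12, 18, 27, 36, 54, 108.
Test each divisor d:
49^1 ≡ 49 (mod 109)
49^2 ≡ 3 (mod 109)
49^3 ≡ 38 (mod 109)
49^4 ≡ 9 (mod 109)
49^6 ≡ 27 (mod 109)
49^9 ≡ 45 (mod 109)
49^12 ≡ 75 (mod 109)
49^18 ≡ 63 (mod 109)
49^27 ≡ 1 (mod 109) ✓
Hence ord(49) = 27.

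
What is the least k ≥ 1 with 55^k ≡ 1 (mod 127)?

ord(55) | φ(127) = 127 − 1 = 126 = 2 · 3^2 · 7.
Divisors of 126: 1, 2, 3, 6, 7, 9, 14, 18, 21, 42, 63, 126.
Evaluate successive powers at the divisors of 126:
55^1 ≡ 55 (mod 127)
55^2 ≡ 104 (mod 127)
55^3 ≡ 5 (mod 127)
55^6 ≡ 25 (mod 127)
55^7 ≡ 105 (mod 127)
55^9 ≡ 125 (mod 127)
55^14 ≡ 103 (mod 127)
55^18 ≡ 4 (mod 127)
55^21 ≡ 20 (mod 127)
55^42 ≡ 19 (mod 127)
55^63 ≡ 126 (mod 127)
55^126 ≡ 1 (mod 127) ✓
The smallest such exponent is 126, so the order of 55 is 126.

126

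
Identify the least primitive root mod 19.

2

φ(19) = 19 − 1 = 18 = 2 · 3^2.
Test candidates g = 2, 3, … against the prime factors q ∈ {2, 3} of φ(19): g is a generator iff g^(18/q) ≢ 1 for every such q.
g = 2: 2^9 ≡ 18; 2^6 ≡ 7 — none is 1, so 2 is a primitive root.
So 2 is the smallest generator of (Z/19Z)^×.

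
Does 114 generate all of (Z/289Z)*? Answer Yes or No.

φ(289) = φ(17^2) = 17·(17−1) = 272 = 2^4 · 17.
Test 114^(272/q) mod 289 for each prime factor q of 272:
114^136 ≡ 288 (mod 289)  [q = 2: ≢ 1 ✓]
114^16 ≡ 171 (mod 289)  [q = 17: ≢ 1 ✓]
Every test exponent gives a nontrivial residue, hence 114 generates the full group.

Yes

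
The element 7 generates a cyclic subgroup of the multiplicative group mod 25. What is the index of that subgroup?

By Lagrange's theorem, ord_25(7) divides φ(25) = φ(5^2) = 5·(5−1) = 20 = 2^2 · 5.
Divisors of 20: 1, 2, 4, 5, 10, 20.
Evaluate successive powers at the divisors of 20:
7^1 ≡ 7
7^2 ≡ 24
7^4 ≡ 1
Thus |⟨7⟩| = ord(7) = 4.
The index is φ(25) / ord(7) = 20 / 4 = 5.

5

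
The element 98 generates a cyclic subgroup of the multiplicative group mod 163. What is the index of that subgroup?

Since 98 ∈ (Z/163Z)^×, its order divides φ(163) = 163 − 1 = 162 = 2 · 3^4.
Divisors of 162: 1, 2, 3, 6, 9, 18, 27, 54, 81, 162.
Compute 98^d (mod 163) for the divisors d until we hit 1:
98^1 ≡ 98 (mod 163)
98^2 ≡ 150 (mod 163)
98^3 ≡ 30 (mod 163)
98^6 ≡ 85 (mod 163)
98^9 ≡ 105 (mod 163)
98^18 ≡ 104 (mod 163)
98^27 ≡ 162 (mod 163)
98^54 ≡ 1 (mod 163) ✓
So ord_163(98) = 54, hence |⟨98⟩| = 54.
[(Z/163Z)^× : ⟨98⟩] = 162/54 = 3.

3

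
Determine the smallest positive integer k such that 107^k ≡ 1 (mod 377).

21

ord(107) | φ(377) = φ(13·29) = (13−1)·(29−1) = 12·28 = 336 = 2^4 · 3 · 7.
Divisors of 336: 1, 2, 3, 4, 6, 7, 8, 12, 14, 16, 21, 24, 28, 42, 48, 56, 84, 112, 168, 336.
Check 107^d mod 377 for each divisor in increasing order:
107^1 ≡ 107 (mod 377)
107^2 ≡ 139 (mod 377)
107^3 ≡ 170 (mod 377)
107^4 ≡ 94 (mod 377)
107^6 ≡ 248 (mod 377)
107^7 ≡ 146 (mod 377)
107^8 ≡ 165 (mod 377)
107^12 ≡ 53 (mod 377)
107^14 ≡ 204 (mod 377)
107^16 ≡ 81 (mod 377)
107^21 ≡ 1 (mod 377) ✓
Therefore the multiplicative order of 107 modulo 377 is 21.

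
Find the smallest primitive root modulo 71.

7

φ(71) = 71 − 1 = 70 = 2 · 5 · 7.
Test candidates g = 2, 3, … against the prime factors q ∈ {2, 5, 7} of φ(71): g is a generator iff g^(70/q) ≢ 1 for every such q.
g = 2: 2^35 ≡ 1 — hits 1, so not a primitive root.
g = 3: 3^35 ≡ 1 — hits 1, so not a primitive root.
g = 4: 4^35 ≡ 1 — hits 1, so not a primitive root.
g = 5: 5^35 ≡ 1 — hits 1, so not a primitive root.
g = 6: 6^35 ≡ 1 — hits 1, so not a primitive root.
g = 7: 7^35 ≡ 70; 7^14 ≡ 54; 7^10 ≡ 45 — none is 1, so 7 is a primitive root.
So 7 is the smallest generator of (Z/71Z)^×.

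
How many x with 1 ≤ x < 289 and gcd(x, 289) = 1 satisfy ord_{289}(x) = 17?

φ(289) = φ(17^2) = 17·(17−1) = 272 = 2^4 · 17.
In a cyclic group of order 272, there are φ(d) elements of order d for each divisor d of 272, and zero for non-divisors.
17 | 272, and φ(17) = 17 − 1 = 16.

16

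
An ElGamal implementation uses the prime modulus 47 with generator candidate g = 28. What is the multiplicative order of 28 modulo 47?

23

By Lagrange's theorem, ord_47(28) divides φ(47) = 47 − 1 = 46 = 2 · 23.
Divisors of 46: 1, 2, 23, 46.
Check 28^d mod 47 for each divisor in increasing order:
28^1 ≡ 28 (mod 47)
28^2 ≡ 32 (mod 47)
28^23 ≡ 1 (mod 47) ✓
So ord_47(28) = 23.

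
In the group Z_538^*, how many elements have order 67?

66

φ(538) = φ(2)·φ(269) = 1·268 = 268 = 2^2 · 67.
(Z/538Z)^× is cyclic (|G| = 268); a cyclic group of order m has exactly φ(d) elements of each order d | m, and none otherwise.
67 | 268, and φ(67) = 67 − 1 = 66.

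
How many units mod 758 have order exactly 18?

6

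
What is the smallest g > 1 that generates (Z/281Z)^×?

φ(281) = 281 − 1 = 280 = 2^3 · 5 · 7.
Test candidates g = 2, 3, … against the prime factors q ∈ {2, 5, 7} of φ(281): g is a generator iff g^(280/q) ≢ 1 for every such q.
g = 2: 2^140 ≡ 1 — hits 1, so not a primitive root.
g = 3: 3^140 ≡ 280; 3^56 ≡ 86; 3^40 ≡ 249 — none is 1, so 3 is a primitive root.
Hence the least primitive root of 281 is 3.

3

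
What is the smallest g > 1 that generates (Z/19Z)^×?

φ(19) = 19 − 1 = 18 = 2 · 3^2.
g is a primitive root iff g^(18/q) ≢ 1 (mod 19) for each prime q ∈ {2, 3}.
g = 2: 2^9 ≡ 18; 2^6 ≡ 7 — none is 1, so 2 is a primitive root.
The smallest primitive root modulo 19 is 2.

2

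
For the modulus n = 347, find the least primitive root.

2

φ(347) = 347 − 1 = 346 = 2 · 173.
Test candidates g = 2, 3, … against the prime factors q ∈ {2, 173} of φ(347): g is a generator iff g^(346/q) ≢ 1 for every such q.
g = 2: 2^173 ≡ 346; 2^2 ≡ 4 — none is 1, so 2 is a primitive root.
The smallest primitive root modulo 347 is 2.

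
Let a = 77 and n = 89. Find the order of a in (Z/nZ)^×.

8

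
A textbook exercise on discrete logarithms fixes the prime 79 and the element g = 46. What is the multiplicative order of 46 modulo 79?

13

The order of 46 must divide φ(79) = 79 − 1 = 78 = 2 · 3 · 13.
Divisors of 78: 1, 2, 3, 6, 13, 26, 39, 78.
Test each divisor d:
46^1 ≡ 46 (mod 79)
46^2 ≡ 62 (mod 79)
46^3 ≡ 8 (mod 79)
46^6 ≡ 64 (mod 79)
46^13 ≡ 1 (mod 79) ✓
Therefore the multiplicative order of 46 modulo 79 is 13.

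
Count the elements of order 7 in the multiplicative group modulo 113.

6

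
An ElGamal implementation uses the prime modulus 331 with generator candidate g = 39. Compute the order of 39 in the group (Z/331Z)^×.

165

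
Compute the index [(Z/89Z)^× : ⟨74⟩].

1

The order of 74 must divide φ(89) = 89 − 1 = 88 = 2^3 · 11.
Divisors of 88: 1, 2, 4, 8, 11, 22, 44, 88.
Check 74^d mod 89 for each divisor in increasing order:
74^1 ≡ 74 (mod 89)
74^2 ≡ 47 (mod 89)
74^4 ≡ 73 (mod 89)
74^8 ≡ 78 (mod 89)
74^11 ≡ 12 (mod 89)
74^22 ≡ 55 (mod 89)
74^44 ≡ 88 (mod 89)
74^88 ≡ 1 (mod 89) ✓
Thus |⟨74⟩| = ord(74) = 88.
[(Z/89Z)^× : ⟨74⟩] = 88/88 = 1.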